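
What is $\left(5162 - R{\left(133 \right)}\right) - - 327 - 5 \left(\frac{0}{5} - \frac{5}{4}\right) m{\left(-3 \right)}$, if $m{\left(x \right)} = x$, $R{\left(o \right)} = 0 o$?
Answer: $- \frac{3877}{4} \approx -969.25$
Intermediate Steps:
$R{\left(o \right)} = 0$
$\left(5162 - R{\left(133 \right)}\right) - - 327 - 5 \left(\frac{0}{5} - \frac{5}{4}\right) m{\left(-3 \right)} = \left(5162 - 0\right) - - 327 - 5 \left(\frac{0}{5} - \frac{5}{4}\right) \left(-3\right) = \left(5162 + 0\right) - - 327 - 5 \left(0 \cdot \frac{1}{5} - \frac{5}{4}\right) \left(-3\right) = 5162 - - 327 - 5 \left(0 - \frac{5}{4}\right) \left(-3\right) = 5162 - - 327 \left(-5\right) \left(- \frac{5}{4}\right) \left(-3\right) = 5162 - - 327 \cdot \frac{25}{4} \left(-3\right) = 5162 - \left(-327\right) \left(- \frac{75}{4}\right) = 5162 - \frac{24525}{4} = - \frac{3877}{4}$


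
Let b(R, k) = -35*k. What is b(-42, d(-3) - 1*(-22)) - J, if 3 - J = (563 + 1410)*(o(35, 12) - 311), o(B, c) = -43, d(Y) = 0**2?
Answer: -699215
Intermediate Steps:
d(Y) = 0
J = 698445 (J = 3 - (563 + 1410)*(-43 - 311) = 3 - 1973*(-354) = 3 - 1*(-698442) = 3 + 698442 = 698445)
b(-42, d(-3) - 1*(-22)) - J = -35*(0 - 1*(-22)) - 1*698445 = -35*(0 + 22) - 698445 = -35*22 - 698445 = -770 - 698445 = -699215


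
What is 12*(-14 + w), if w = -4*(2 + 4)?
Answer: -456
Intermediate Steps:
w = -24 (w = -4*6 = -24)
12*(-14 + w) = 12*(-14 - 24) = 12*(-38) = -456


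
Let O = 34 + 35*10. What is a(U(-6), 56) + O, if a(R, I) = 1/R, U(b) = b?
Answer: 2303/6 ≈ 383.83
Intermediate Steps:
O = 384 (O = 34 + 350 = 384)
a(U(-6), 56) + O = 1/(-6) + 384 = -⅙ + 384 = 2303/6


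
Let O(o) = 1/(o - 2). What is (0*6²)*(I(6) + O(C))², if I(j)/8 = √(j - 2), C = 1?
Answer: 0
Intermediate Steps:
O(o) = 1/(-2 + o)
I(j) = 8*√(-2 + j) (I(j) = 8*√(j - 2) = 8*√(-2 + j))
(0*6²)*(I(6) + O(C))² = (0*6²)*(8*√(-2 + 6) + 1/(-2 + 1))² = (0*36)*(8*√4 + 1/(-1))² = 0*(8*2 - 1)² = 0*(16 - 1)² = 0*15² = 0*225 = 0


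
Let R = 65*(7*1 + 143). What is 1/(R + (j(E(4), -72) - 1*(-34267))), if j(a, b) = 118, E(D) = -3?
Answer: 1/44135 ≈ 2.2658e-5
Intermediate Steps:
R = 9750 (R = 65*(7 + 143) = 65*150 = 9750)
1/(R + (j(E(4), -72) - 1*(-34267))) = 1/(9750 + (118 - 1*(-34267))) = 1/(9750 + (118 + 34267)) = 1/(9750 + 34385) = 1/44135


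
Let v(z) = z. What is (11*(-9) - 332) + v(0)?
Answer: -431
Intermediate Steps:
(11*(-9) - 332) + v(0) = (11*(-9) - 332) + 0 = (-99 - 332) + 0 = -431 + 0 = -431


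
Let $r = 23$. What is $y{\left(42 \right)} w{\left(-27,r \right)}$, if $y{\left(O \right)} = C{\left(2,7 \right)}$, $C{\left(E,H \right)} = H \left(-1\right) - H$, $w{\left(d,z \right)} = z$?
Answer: $-322$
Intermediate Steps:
$C{\left(E,H \right)} = - 2 H$ ($C{\left(E,H \right)} = - H - H = - 2 H$)
$y{\left(O \right)} = -14$ ($y{\left(O \right)} = \left(-2\right) 7 = -14$)
$y{\left(42 \right)} w{\left(-27,r \right)} = \left(-14\right) 23 = -322$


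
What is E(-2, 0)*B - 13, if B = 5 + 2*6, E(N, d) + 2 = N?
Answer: -81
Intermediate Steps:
E(N, d) = -2 + N
B = 17 (B = 5 + 12 = 17)
E(-2, 0)*B - 13 = (-2 - 2)*17 - 13 = -4*17 - 13 = -68 - 13 = -81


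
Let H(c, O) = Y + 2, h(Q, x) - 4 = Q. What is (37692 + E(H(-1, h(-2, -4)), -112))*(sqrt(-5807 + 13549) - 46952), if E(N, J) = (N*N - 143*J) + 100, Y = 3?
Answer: -2527567016 + 376831*sqrt(158) ≈ -2.5228e+9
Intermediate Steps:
h(Q, x) = 4 + Q
H(c, O) = 5 (H(c, O) = 3 + 2 = 5)
E(N, J) = 100 + N**2 - 143*J (E(N, J) = (N**2 - 143*J) + 100 = 100 + N**2 - 143*J)
(37692 + E(H(-1, h(-2, -4)), -112))*(sqrt(-5807 + 13549) - 46952) = (37692 + (100 + 5**2 - 143*(-112)))*(sqrt(-5807 + 13549) - 46952) = (37692 + (100 + 25 + 16016))*(sqrt(7742) - 46952) = (37692 + 16141)*(7*sqrt(158) - 46952) = 53833*(-46952 + 7*sqrt(158)) = -2527567016 + 376831*sqrt(158)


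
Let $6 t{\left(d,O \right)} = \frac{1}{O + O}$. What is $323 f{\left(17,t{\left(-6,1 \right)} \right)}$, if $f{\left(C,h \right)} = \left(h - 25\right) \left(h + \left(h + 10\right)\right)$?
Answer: $- \frac{5891197}{72} \approx -81822.0$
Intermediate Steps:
$t{\left(d,O \right)} = \frac{1}{12 O}$ ($t{\left(d,O \right)} = \frac{1}{6 \left(O + O\right)} = \frac{1}{6 \cdot 2 O} = \frac{\frac{1}{2} \frac{1}{O}}{6} = \frac{1}{12 O}$)
$f{\left(C,h \right)} = \left(-25 + h\right) \left(10 + 2 h\right)$ ($f{\left(C,h \right)} = \left(-25 + h\right) \left(h + \left(10 + h\right)\right) = \left(-25 + h\right) \left(10 + 2 h\right)$)
$323 f{\left(17,t{\left(-6,1 \right)} \right)} = 323 \left(-250 - 40 \frac{1}{12 \cdot 1} + 2 \left(\frac{1}{12 \cdot 1}\right)^{2}\right) = 323 \left(-250 - 40 \cdot \frac{1}{12} \cdot 1 + 2 \left(\frac{1}{12} \cdot 1\right)^{2}\right) = 323 \left(-250 - \frac{10}{3} + \frac{2}{144}\right) = 323 \left(-250 - \frac{10}{3} + 2 \cdot \frac{1}{144}\right) = 323 \left(-250 - \frac{10}{3} + \frac{1}{72}\right) = 323 \left(- \frac{18239}{72}\right) = - \frac{5891197}{72}$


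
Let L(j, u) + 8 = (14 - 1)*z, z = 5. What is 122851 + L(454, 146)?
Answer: 122908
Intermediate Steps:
L(j, u) = 57 (L(j, u) = -8 + (14 - 1)*5 = -8 + 13*5 = -8 + 65 = 57)
122851 + L(454, 146) = 122851 + 57 = 122908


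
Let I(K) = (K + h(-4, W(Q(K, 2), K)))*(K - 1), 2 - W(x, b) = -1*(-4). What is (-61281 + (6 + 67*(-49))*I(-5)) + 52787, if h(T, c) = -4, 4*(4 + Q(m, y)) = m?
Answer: -185452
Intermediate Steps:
Q(m, y) = -4 + m/4
W(x, b) = -2 (W(x, b) = 2 - (-1)*(-4) = 2 - 1*4 = 2 - 4 = -2)
I(K) = (-1 + K)*(-4 + K) (I(K) = (K - 4)*(K - 1) = (-4 + K)*(-1 + K) = (-1 + K)*(-4 + K))
(-61281 + (6 + 67*(-49))*I(-5)) + 52787 = (-61281 + (6 + 67*(-49))*(4 + (-5)² - 5*(-5))) + 52787 = (-61281 + (6 - 3283)*(4 + 25 + 25)) + 52787 = (-61281 - 3277*54) + 52787 = (-61281 - 176958) + 52787 = -238239 + 52787 = -185452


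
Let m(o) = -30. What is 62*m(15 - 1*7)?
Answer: -1860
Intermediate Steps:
62*m(15 - 1*7) = 62*(-30) = -1860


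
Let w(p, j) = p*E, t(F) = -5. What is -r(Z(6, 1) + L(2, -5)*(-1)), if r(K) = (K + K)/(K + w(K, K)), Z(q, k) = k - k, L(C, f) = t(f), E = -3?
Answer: 1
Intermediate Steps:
L(C, f) = -5
Z(q, k) = 0
w(p, j) = -3*p (w(p, j) = p*(-3) = -3*p)
r(K) = -1 (r(K) = (K + K)/(K - 3*K) = (2*K)/((-2*K)) = (2*K)*(-1/(2*K)) = -1)
-r(Z(6, 1) + L(2, -5)*(-1)) = -1*(-1) = 1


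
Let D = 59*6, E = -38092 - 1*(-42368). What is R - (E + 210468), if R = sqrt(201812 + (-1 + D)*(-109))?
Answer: -214744 + sqrt(163335) ≈ -2.1434e+5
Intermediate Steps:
E = 4276 (E = -38092 + 42368 = 4276)
D = 354
R = sqrt(163335) (R = sqrt(201812 + (-1 + 354)*(-109)) = sqrt(201812 + 353*(-109)) = sqrt(201812 - 38477) = sqrt(163335) ≈ 404.15)
R - (E + 210468) = sqrt(163335) - (4276 + 210468) = sqrt(163335) - 1*214744 = sqrt(163335) - 214744 = -214744 + sqrt(163335)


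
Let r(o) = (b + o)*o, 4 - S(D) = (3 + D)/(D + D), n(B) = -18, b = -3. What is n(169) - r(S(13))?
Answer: -3262/169 ≈ -19.302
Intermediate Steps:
S(D) = 4 - (3 + D)/(2*D) (S(D) = 4 - (3 + D)/(D + D) = 4 - (3 + D)/(2*D))
r(o) = o*(-3 + o) (r(o) = (-3 + o)*o = o*(-3 + o))
n(169) - r(S(13)) = -18 - (½)*(-3 + 7*13)/13*(-3 + (½)*(-3 + 7*13)/13) = -18 - (½)*(1/13)*(-3 + 91)*(-3 + (½)*(1/13)*(-3 + 91)) = -18 - (½)*(1/13)*88*(-3 + (½)*(1/13)*88) = -18 - 44*(-3 + 44/13)/13 = -18 - 44*5/(13*13) = -18 - 1*220/169 = -18 - 220/169 = -3262/169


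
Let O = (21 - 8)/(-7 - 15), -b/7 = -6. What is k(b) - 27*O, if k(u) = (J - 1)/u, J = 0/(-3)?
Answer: 3680/231 ≈ 15.931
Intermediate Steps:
J = 0 (J = 0*(-⅓) = 0)
b = 42 (b = -7*(-6) = 42)
O = -13/22 (O = 13/(-22) = 13*(-1/22) = -13/22 ≈ -0.59091)
k(u) = -1/u (k(u) = (0 - 1)/u = -1/u)
k(b) - 27*O = -1/42 - 27*(-13/22) = -1*1/42 + 351/22 = -1/42 + 351/22 = 3680/231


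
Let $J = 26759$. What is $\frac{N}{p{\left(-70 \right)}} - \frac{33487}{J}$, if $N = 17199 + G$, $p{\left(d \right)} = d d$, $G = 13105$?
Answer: $\frac{161704609}{32779775} \approx 4.9331$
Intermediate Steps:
$p{\left(d \right)} = d^{2}$
$N = 30304$ ($N = 17199 + 13105 = 30304$)
$\frac{N}{p{\left(-70 \right)}} - \frac{33487}{J} = \frac{30304}{\left(-70\right)^{2}} - \frac{33487}{26759} = \frac{30304}{4900} - \frac{33487}{26759} = 30304 \cdot \frac{1}{4900} - \frac{33487}{26759} = \frac{7576}{1225} - \frac{33487}{26759} = \frac{161704609}{32779775}$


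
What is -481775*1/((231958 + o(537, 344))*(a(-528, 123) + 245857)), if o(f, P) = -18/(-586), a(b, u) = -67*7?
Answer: -141160075/16677477151764 ≈ -8.4641e-6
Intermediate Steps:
a(b, u) = -469
o(f, P) = 9/293 (o(f, P) = -18*(-1/586) = 9/293)
-481775*1/((231958 + o(537, 344))*(a(-528, 123) + 245857)) = -481775*1/((-469 + 245857)*(231958 + 9/293)) = -481775/(245388*(67963703/293)) = -481775/16677477151764/293 = -481775*293/16677477151764 = -141160075/16677477151764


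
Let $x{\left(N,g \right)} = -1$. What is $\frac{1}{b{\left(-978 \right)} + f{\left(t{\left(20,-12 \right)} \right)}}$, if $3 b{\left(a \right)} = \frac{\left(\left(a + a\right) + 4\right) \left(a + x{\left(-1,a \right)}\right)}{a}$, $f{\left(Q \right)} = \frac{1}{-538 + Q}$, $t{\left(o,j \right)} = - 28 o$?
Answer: $- \frac{59658}{38857217} \approx -0.0015353$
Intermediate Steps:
$b{\left(a \right)} = \frac{\left(-1 + a\right) \left(4 + 2 a\right)}{3 a}$ ($b{\left(a \right)} = \frac{\left(\left(a + a\right) + 4\right) \left(a - 1\right) \frac{1}{a}}{3} = \frac{\left(2 a + 4\right) \left(-1 + a\right) \frac{1}{a}}{3} = \frac{\left(4 + 2 a\right) \left(-1 + a\right) \frac{1}{a}}{3} = \frac{\left(-1 + a\right) \left(4 + 2 a\right) \frac{1}{a}}{3} = \frac{\frac{1}{a} \left(-1 + a\right) \left(4 + 2 a\right)}{3} = \frac{\left(-1 + a\right) \left(4 + 2 a\right)}{3 a}$)
$\frac{1}{b{\left(-978 \right)} + f{\left(t{\left(20,-12 \right)} \right)}} = \frac{1}{\frac{2 \left(-2 - 978 \left(1 - 978\right)\right)}{3 \left(-978\right)} + \frac{1}{-538 - 560}} = \frac{1}{\frac{2}{3} \left(- \frac{1}{978}\right) \left(-2 - -955506\right) + \frac{1}{-538 - 560}} = \frac{1}{\frac{2}{3} \left(- \frac{1}{978}\right) \left(-2 + 955506\right) + \frac{1}{-1098}} = \frac{1}{\frac{2}{3} \left(- \frac{1}{978}\right) 955504 - \frac{1}{1098}} = \frac{1}{- \frac{955504}{1467} - \frac{1}{1098}} = \frac{1}{- \frac{38857217}{59658}} = - \frac{59658}{38857217}$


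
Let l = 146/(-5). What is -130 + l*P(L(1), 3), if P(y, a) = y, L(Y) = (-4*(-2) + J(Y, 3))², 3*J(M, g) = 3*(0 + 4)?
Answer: -21674/5 ≈ -4334.8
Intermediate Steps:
J(M, g) = 4 (J(M, g) = (3*(0 + 4))/3 = (3*4)/3 = (⅓)*12 = 4)
L(Y) = 144 (L(Y) = (-4*(-2) + 4)² = (8 + 4)² = 12² = 144)
l = -146/5 (l = 146*(-⅕) = -146/5 ≈ -29.200)
-130 + l*P(L(1), 3) = -130 - 146/5*144 = -130 - 21024/5 = -21674/5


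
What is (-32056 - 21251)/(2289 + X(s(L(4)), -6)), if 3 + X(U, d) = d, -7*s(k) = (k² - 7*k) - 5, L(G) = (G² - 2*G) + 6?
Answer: -17769/760 ≈ -23.380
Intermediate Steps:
L(G) = 6 + G² - 2*G
s(k) = 5/7 + k - k²/7 (s(k) = -((k² - 7*k) - 5)/7 = -(-5 + k² - 7*k)/7 = 5/7 + k - k²/7)
X(U, d) = -3 + d
(-32056 - 21251)/(2289 + X(s(L(4)), -6)) = (-32056 - 21251)/(2289 + (-3 - 6)) = -53307/(2289 - 9) = -53307/2280 = -53307*1/2280 = -17769/760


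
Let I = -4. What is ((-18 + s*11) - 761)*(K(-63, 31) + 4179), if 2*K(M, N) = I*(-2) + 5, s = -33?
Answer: -4779841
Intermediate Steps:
K(M, N) = 13/2 (K(M, N) = (-4*(-2) + 5)/2 = (8 + 5)/2 = (½)*13 = 13/2)
((-18 + s*11) - 761)*(K(-63, 31) + 4179) = ((-18 - 33*11) - 761)*(13/2 + 4179) = ((-18 - 363) - 761)*(8371/2) = (-381 - 761)*(8371/2) = -1142*8371/2 = -4779841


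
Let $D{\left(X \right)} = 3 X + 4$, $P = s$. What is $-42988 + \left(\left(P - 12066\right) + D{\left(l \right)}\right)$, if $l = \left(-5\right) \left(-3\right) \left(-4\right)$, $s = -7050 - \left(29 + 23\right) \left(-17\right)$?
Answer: $-61396$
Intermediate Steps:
$s = -6166$ ($s = -7050 - 52 \left(-17\right) = -7050 - -884 = -7050 + 884 = -6166$)
$P = -6166$
$l = -60$ ($l = 15 \left(-4\right) = -60$)
$D{\left(X \right)} = 4 + 3 X$
$-42988 + \left(\left(P - 12066\right) + D{\left(l \right)}\right) = -42988 + \left(\left(-6166 - 12066\right) + \left(4 + 3 \left(-60\right)\right)\right) = -42988 + \left(-18232 + \left(4 - 180\right)\right) = -42988 - 18408 = -61396$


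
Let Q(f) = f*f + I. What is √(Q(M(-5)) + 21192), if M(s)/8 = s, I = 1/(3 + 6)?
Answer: √205129/3 ≈ 150.97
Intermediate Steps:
I = ⅑ (I = 1/9 = ⅑ ≈ 0.11111)
M(s) = 8*s
Q(f) = ⅑ + f² (Q(f) = f*f + ⅑ = f² + ⅑ = ⅑ + f²)
√(Q(M(-5)) + 21192) = √((⅑ + (8*(-5))²) + 21192) = √((⅑ + (-40)²) + 21192) = √((⅑ + 1600) + 21192) = √(14401/9 + 21192) = √(205129/9) = √205129/3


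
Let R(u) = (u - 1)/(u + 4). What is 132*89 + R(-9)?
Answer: 11750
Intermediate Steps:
R(u) = (-1 + u)/(4 + u)
132*89 + R(-9) = 132*89 + (-1 - 9)/(4 - 9) = 11748 - 10/(-5) = 11748 - ⅕*(-10) = 11748 + 2 = 11750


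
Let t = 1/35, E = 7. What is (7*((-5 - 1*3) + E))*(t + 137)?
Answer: -4796/5 ≈ -959.20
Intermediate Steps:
t = 1/35 ≈ 0.028571
(7*((-5 - 1*3) + E))*(t + 137) = (7*((-5 - 1*3) + 7))*(1/35 + 137) = (7*((-5 - 3) + 7))*(4796/35) = (7*(-8 + 7))*(4796/35) = (7*(-1))*(4796/35) = -7*4796/35 = -4796/5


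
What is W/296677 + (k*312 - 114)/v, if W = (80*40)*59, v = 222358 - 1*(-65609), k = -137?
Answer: 13884395578/28477728553 ≈ 0.48755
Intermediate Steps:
v = 287967 (v = 222358 + 65609 = 287967)
W = 188800 (W = 3200*59 = 188800)
W/296677 + (k*312 - 114)/v = 188800/296677 + (-137*312 - 114)/287967 = 188800*(1/296677) + (-42744 - 114)*(1/287967) = 188800/296677 - 42858*1/287967 = 188800/296677 - 14286/95989 = 13884395578/28477728553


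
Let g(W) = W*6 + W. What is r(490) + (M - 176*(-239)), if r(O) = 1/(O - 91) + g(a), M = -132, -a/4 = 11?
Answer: 16607977/399 ≈ 41624.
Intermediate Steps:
a = -44 (a = -4*11 = -44)
g(W) = 7*W (g(W) = 6*W + W = 7*W)
r(O) = -308 + 1/(-91 + O) (r(O) = 1/(O - 91) + 7*(-44) = 1/(-91 + O) - 308 = -308 + 1/(-91 + O))
r(490) + (M - 176*(-239)) = (28029 - 308*490)/(-91 + 490) + (-132 - 176*(-239)) = (28029 - 150920)/399 + (-132 + 42064) = (1/399)*(-122891) + 41932 = -122891/399 + 41932 = 16607977/399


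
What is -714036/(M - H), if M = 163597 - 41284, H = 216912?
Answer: 238012/31533 ≈ 7.5480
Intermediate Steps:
M = 122313
-714036/(M - H) = -714036/(122313 - 1*216912) = -714036/(122313 - 216912) = -714036/(-94599) = -714036*(-1/94599) = 238012/31533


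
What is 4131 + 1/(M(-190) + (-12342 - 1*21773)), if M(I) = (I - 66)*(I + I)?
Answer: 260934616/63165 ≈ 4131.0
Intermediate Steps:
M(I) = 2*I*(-66 + I) (M(I) = (-66 + I)*(2*I) = 2*I*(-66 + I))
4131 + 1/(M(-190) + (-12342 - 1*21773)) = 4131 + 1/(2*(-190)*(-66 - 190) + (-12342 - 1*21773)) = 4131 + 1/(2*(-190)*(-256) + (-12342 - 21773)) = 4131 + 1/(97280 - 34115) = 4131 + 1/63165 = 260934616/63165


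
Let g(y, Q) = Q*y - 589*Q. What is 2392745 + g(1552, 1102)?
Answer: 3453971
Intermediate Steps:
g(y, Q) = -589*Q + Q*y
2392745 + g(1552, 1102) = 2392745 + 1102*(-589 + 1552) = 2392745 + 1102*963 = 2392745 + 1061226 = 3453971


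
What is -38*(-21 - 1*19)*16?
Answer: 24320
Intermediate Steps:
-38*(-21 - 1*19)*16 = -38*(-21 - 19)*16 = -38*(-40)*16 = 1520*16 = 24320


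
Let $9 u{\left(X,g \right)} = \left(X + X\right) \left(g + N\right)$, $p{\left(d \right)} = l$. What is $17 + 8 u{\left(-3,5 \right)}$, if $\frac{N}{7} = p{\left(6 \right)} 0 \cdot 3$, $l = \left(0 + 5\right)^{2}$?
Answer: $- \frac{29}{3} \approx -9.6667$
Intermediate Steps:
$l = 25$ ($l = 5^{2} = 25$)
$p{\left(d \right)} = 25$
$N = 0$ ($N = 7 \cdot 25 \cdot 0 \cdot 3 = 7 \cdot 0 \cdot 3 = 7 \cdot 0 = 0$)
$u{\left(X,g \right)} = \frac{2 X g}{9}$ ($u{\left(X,g \right)} = \frac{\left(X + X\right) \left(g + 0\right)}{9} = \frac{2 X g}{9}$)
$17 + 8 u{\left(-3,5 \right)} = 17 + 8 \cdot \frac{2}{9} \left(-3\right) 5 = 17 + 8 \left(- \frac{10}{3}\right) = 17 - \frac{80}{3} = - \frac{29}{3}$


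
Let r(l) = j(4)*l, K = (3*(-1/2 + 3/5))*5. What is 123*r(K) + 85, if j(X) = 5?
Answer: 2015/2 ≈ 1007.5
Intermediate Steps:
K = 3/2 (K = (3*(-1*½ + 3*(⅕)))*5 = (3*(-½ + ⅗))*5 = (3*(⅒))*5 = (3/10)*5 = 3/2 ≈ 1.5000)
r(l) = 5*l
123*r(K) + 85 = 123*(5*(3/2)) + 85 = 123*(15/2) + 85 = 1845/2 + 85 = 2015/2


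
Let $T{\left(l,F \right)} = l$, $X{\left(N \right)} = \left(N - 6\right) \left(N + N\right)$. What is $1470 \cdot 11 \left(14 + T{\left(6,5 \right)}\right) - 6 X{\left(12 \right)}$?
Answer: $322536$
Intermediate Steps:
$X{\left(N \right)} = 2 N \left(-6 + N\right)$ ($X{\left(N \right)} = \left(-6 + N\right) 2 N = 2 N \left(-6 + N\right)$)
$1470 \cdot 11 \left(14 + T{\left(6,5 \right)}\right) - 6 X{\left(12 \right)} = 1470 \cdot 11 \left(14 + 6\right) - 6 \cdot 2 \cdot 12 \left(-6 + 12\right) = 1470 \cdot 11 \cdot 20 - 6 \cdot 2 \cdot 12 \cdot 6 = 1470 \cdot 220 - 864 = 323400 - 864 = 322536$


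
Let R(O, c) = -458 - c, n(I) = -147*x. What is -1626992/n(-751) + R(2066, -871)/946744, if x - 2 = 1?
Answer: 1540345096181/417514104 ≈ 3689.3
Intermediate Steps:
x = 3 (x = 2 + 1 = 3)
n(I) = -441 (n(I) = -147*3 = -441)
-1626992/n(-751) + R(2066, -871)/946744 = -1626992/(-441) + (-458 - 1*(-871))/946744 = -1626992*(-1/441) + (-458 + 871)*(1/946744) = 1626992/441 + 413*(1/946744) = 1626992/441 + 413/946744 = 1540345096181/417514104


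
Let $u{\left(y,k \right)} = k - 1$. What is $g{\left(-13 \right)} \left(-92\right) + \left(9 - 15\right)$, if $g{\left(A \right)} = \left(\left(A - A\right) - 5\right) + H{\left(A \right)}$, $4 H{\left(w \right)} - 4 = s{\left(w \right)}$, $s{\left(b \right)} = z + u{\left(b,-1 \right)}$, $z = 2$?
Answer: $362$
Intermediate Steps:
$u{\left(y,k \right)} = -1 + k$
$s{\left(b \right)} = 0$ ($s{\left(b \right)} = 2 - 2 = 0$)
$H{\left(w \right)} = 1$ ($H{\left(w \right)} = 1 + \frac{1}{4} \cdot 0 = 1 + 0 = 1$)
$g{\left(A \right)} = -4$ ($g{\left(A \right)} = \left(\left(A - A\right) - 5\right) + 1 = \left(0 - 5\right) + 1 = -5 + 1 = -4$)
$g{\left(-13 \right)} \left(-92\right) + \left(9 - 15\right) = \left(-4\right) \left(-92\right) + \left(9 - 15\right) = 368 + \left(9 - 15\right) = 368 - 6 = 362$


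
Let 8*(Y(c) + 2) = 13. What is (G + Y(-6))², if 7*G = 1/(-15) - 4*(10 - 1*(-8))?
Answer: 80335369/705600 ≈ 113.85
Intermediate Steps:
Y(c) = -3/8 (Y(c) = -2 + (⅛)*13 = -2 + 13/8 = -3/8)
G = -1081/105 (G = (1/(-15) - 4*(10 - 1*(-8)))/7 = (-1/15 - 4*(10 + 8))/7 = (-1/15 - 4*18)/7 = (-1/15 - 72)/7 = (⅐)*(-1081/15) = -1081/105 ≈ -10.295)
(G + Y(-6))² = (-1081/105 - 3/8)² = (-8963/840)² = 80335369/705600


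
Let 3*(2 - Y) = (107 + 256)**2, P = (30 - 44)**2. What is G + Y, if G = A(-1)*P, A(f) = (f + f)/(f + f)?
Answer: -43725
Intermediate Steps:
A(f) = 1 (A(f) = (2*f)/((2*f)) = (2*f)*(1/(2*f)) = 1)
P = 196 (P = (-14)**2 = 196)
G = 196 (G = 1*196 = 196)
Y = -43921 (Y = 2 - (107 + 256)**2/3 = 2 - 1/3*363**2 = 2 - 1/3*131769 = 2 - 43923 = -43921)
G + Y = 196 - 43921 = -43725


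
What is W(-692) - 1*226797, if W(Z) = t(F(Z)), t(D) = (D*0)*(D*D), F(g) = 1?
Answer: -226797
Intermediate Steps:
t(D) = 0 (t(D) = 0*D² = 0)
W(Z) = 0
W(-692) - 1*226797 = 0 - 1*226797 = 0 - 226797 = -226797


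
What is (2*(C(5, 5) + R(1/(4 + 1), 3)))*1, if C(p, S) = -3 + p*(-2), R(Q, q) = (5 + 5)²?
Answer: 174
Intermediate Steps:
R(Q, q) = 100 (R(Q, q) = 10² = 100)
C(p, S) = -3 - 2*p
(2*(C(5, 5) + R(1/(4 + 1), 3)))*1 = (2*((-3 - 2*5) + 100))*1 = (2*((-3 - 10) + 100))*1 = (2*(-13 + 100))*1 = (2*87)*1 = 174*1 = 174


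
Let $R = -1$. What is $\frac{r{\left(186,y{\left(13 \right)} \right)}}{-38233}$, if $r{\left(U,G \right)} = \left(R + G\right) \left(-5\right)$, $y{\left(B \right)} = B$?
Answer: $\frac{60}{38233} \approx 0.0015693$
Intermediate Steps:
$r{\left(U,G \right)} = 5 - 5 G$ ($r{\left(U,G \right)} = \left(-1 + G\right) \left(-5\right) = 5 - 5 G$)
$\frac{r{\left(186,y{\left(13 \right)} \right)}}{-38233} = \frac{5 - 65}{-38233} = \left(5 - 65\right) \left(- \frac{1}{38233}\right) = \left(-60\right) \left(- \frac{1}{38233}\right) = \frac{60}{38233}$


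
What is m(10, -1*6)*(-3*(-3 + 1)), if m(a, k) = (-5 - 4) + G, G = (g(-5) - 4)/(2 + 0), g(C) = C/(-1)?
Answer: -51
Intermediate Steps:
g(C) = -C (g(C) = C*(-1) = -C)
G = 1/2 (G = (-1*(-5) - 4)/(2 + 0) = (5 - 4)/2 = 1*(1/2) = 1/2 ≈ 0.50000)
m(a, k) = -17/2 (m(a, k) = (-5 - 4) + 1/2 = -9 + 1/2 = -17/2)
m(10, -1*6)*(-3*(-3 + 1)) = -(-51)*(-3 + 1)/2 = -(-51)*(-2)/2 = -17/2*6 = -51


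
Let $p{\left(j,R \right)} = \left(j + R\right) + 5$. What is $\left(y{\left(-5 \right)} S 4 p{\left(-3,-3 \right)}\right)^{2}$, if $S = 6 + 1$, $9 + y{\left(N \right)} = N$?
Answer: $153664$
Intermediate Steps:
$y{\left(N \right)} = -9 + N$
$S = 7$
$p{\left(j,R \right)} = 5 + R + j$ ($p{\left(j,R \right)} = \left(R + j\right) + 5 = 5 + R + j$)
$\left(y{\left(-5 \right)} S 4 p{\left(-3,-3 \right)}\right)^{2} = \left(\left(-9 - 5\right) 7 \cdot 4 \left(5 - 3 - 3\right)\right)^{2} = \left(\left(-14\right) 7 \cdot 4 \left(-1\right)\right)^{2} = \left(\left(-98\right) 4 \left(-1\right)\right)^{2} = \left(\left(-392\right) \left(-1\right)\right)^{2} = 392^{2} = 153664$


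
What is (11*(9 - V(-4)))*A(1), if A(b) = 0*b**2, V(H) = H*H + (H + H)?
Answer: 0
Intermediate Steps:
V(H) = H**2 + 2*H
A(b) = 0
(11*(9 - V(-4)))*A(1) = (11*(9 - (-4)*(2 - 4)))*0 = (11*(9 - (-4)*(-2)))*0 = (11*(9 - 1*8))*0 = (11*(9 - 8))*0 = (11*1)*0 = 11*0 = 0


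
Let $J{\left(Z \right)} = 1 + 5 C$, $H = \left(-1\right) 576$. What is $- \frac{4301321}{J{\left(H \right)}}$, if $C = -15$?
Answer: $\frac{4301321}{74} \approx 58126.0$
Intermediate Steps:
$H = -576$
$J{\left(Z \right)} = -74$ ($J{\left(Z \right)} = 1 + 5 \left(-15\right) = 1 - 75 = -74$)
$- \frac{4301321}{J{\left(H \right)}} = - \frac{4301321}{-74} = \left(-4301321\right) \left(- \frac{1}{74}\right) = \frac{4301321}{74}$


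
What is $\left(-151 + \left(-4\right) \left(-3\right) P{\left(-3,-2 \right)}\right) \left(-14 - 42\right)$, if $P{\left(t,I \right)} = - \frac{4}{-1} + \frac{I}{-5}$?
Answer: $\frac{27496}{5} \approx 5499.2$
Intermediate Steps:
$P{\left(t,I \right)} = 4 - \frac{I}{5}$ ($P{\left(t,I \right)} = \left(-4\right) \left(-1\right) + I \left(- \frac{1}{5}\right) = 4 - \frac{I}{5}$)
$\left(-151 + \left(-4\right) \left(-3\right) P{\left(-3,-2 \right)}\right) \left(-14 - 42\right) = \left(-151 + \left(-4\right) \left(-3\right) \left(4 - - \frac{2}{5}\right)\right) \left(-14 - 42\right) = \left(-151 + 12 \left(4 + \frac{2}{5}\right)\right) \left(-14 - 42\right) = \left(-151 + 12 \cdot \frac{22}{5}\right) \left(-56\right) = \left(-151 + \frac{264}{5}\right) \left(-56\right) = \left(- \frac{491}{5}\right) \left(-56\right) = \frac{27496}{5}$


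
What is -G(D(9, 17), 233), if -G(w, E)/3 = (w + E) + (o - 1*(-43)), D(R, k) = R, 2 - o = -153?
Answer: 1320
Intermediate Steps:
o = 155 (o = 2 - 1*(-153) = 2 + 153 = 155)
G(w, E) = -594 - 3*E - 3*w (G(w, E) = -3*((w + E) + (155 - 1*(-43))) = -3*((E + w) + (155 + 43)) = -3*((E + w) + 198) = -3*(198 + E + w) = -594 - 3*E - 3*w)
-G(D(9, 17), 233) = -(-594 - 3*233 - 3*9) = -(-594 - 699 - 27) = -1*(-1320) = 1320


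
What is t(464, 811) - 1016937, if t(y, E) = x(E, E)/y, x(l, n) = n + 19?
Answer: -235928969/232 ≈ -1.0169e+6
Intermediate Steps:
x(l, n) = 19 + n
t(y, E) = (19 + E)/y
t(464, 811) - 1016937 = (19 + 811)/464 - 1016937 = (1/464)*830 - 1016937 = 415/232 - 1016937 = -235928969/232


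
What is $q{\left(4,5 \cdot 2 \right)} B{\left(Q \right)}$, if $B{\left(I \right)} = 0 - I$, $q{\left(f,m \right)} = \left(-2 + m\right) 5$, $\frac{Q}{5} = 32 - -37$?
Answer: $-13800$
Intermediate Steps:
$Q = 345$ ($Q = 5 \left(32 - -37\right) = 5 \left(32 + 37\right) = 5 \cdot 69 = 345$)
$q{\left(f,m \right)} = -10 + 5 m$
$B{\left(I \right)} = - I$
$q{\left(4,5 \cdot 2 \right)} B{\left(Q \right)} = \left(-10 + 5 \cdot 5 \cdot 2\right) \left(\left(-1\right) 345\right) = \left(-10 + 5 \cdot 10\right) \left(-345\right) = \left(-10 + 50\right) \left(-345\right) = 40 \left(-345\right) = -13800$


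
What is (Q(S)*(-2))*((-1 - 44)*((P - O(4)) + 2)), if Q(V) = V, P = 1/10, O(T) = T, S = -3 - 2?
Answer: 855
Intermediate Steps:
S = -5
P = ⅒ ≈ 0.10000
(Q(S)*(-2))*((-1 - 44)*((P - O(4)) + 2)) = (-5*(-2))*((-1 - 44)*((⅒ - 1*4) + 2)) = 10*(-45*((⅒ - 4) + 2)) = 10*(-45*(-39/10 + 2)) = 10*(-45*(-19/10)) = 10*(171/2) = 855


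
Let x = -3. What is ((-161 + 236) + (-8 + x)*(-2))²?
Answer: 9409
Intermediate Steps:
((-161 + 236) + (-8 + x)*(-2))² = ((-161 + 236) + (-8 - 3)*(-2))² = (75 - 11*(-2))² = (75 + 22)² = 97² = 9409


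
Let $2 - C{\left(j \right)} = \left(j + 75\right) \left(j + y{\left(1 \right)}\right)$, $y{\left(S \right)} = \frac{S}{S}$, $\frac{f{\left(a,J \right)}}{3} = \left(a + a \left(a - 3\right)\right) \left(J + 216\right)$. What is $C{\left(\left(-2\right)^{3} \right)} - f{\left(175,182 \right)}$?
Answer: $-36147879$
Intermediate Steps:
$f{\left(a,J \right)} = 3 \left(216 + J\right) \left(a + a \left(-3 + a\right)\right)$ ($f{\left(a,J \right)} = 3 \left(a + a \left(a - 3\right)\right) \left(J + 216\right) = 3 \left(a + a \left(-3 + a\right)\right) \left(216 + J\right) = 3 \left(216 + J\right) \left(a + a \left(-3 + a\right)\right)$)
$y{\left(S \right)} = 1$
$C{\left(j \right)} = 2 - \left(1 + j\right) \left(75 + j\right)$ ($C{\left(j \right)} = 2 - \left(j + 75\right) \left(j + 1\right) = 2 - \left(75 + j\right) \left(1 + j\right) = 2 - \left(1 + j\right) \left(75 + j\right)$)
$C{\left(\left(-2\right)^{3} \right)} - f{\left(175,182 \right)} = \left(-73 - \left(\left(-2\right)^{3}\right)^{2} - 76 \left(-2\right)^{3}\right) - 3 \cdot 175 \left(-432 - 364 + 216 \cdot 175 + 182 \cdot 175\right) = \left(-73 - \left(-8\right)^{2} - -608\right) - 3 \cdot 175 \left(-432 - 364 + 37800 + 31850\right) = \left(-73 - 64 + 608\right) - 3 \cdot 175 \cdot 68854 = \left(-73 - 64 + 608\right) - 36148350 = 471 - 36148350 = -36147879$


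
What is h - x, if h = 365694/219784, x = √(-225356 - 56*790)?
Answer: 182847/109892 - 2*I*√67399 ≈ 1.6639 - 519.23*I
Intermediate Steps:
x = 2*I*√67399 (x = √(-225356 - 44240) = √(-269596) = 2*I*√67399 ≈ 519.23*I)
h = 182847/109892 (h = 365694*(1/219784) = 182847/109892 ≈ 1.6639)
h - x = 182847/109892 - 2*I*√67399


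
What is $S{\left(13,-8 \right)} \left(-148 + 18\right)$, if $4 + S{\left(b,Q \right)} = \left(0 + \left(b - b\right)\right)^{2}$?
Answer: $520$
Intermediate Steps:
$S{\left(b,Q \right)} = -4$ ($S{\left(b,Q \right)} = -4 + \left(0 + \left(b - b\right)\right)^{2} = -4 + \left(0 + 0\right)^{2} = -4 + 0^{2} = -4 + 0 = -4$)
$S{\left(13,-8 \right)} \left(-148 + 18\right) = - 4 \left(-148 + 18\right) = \left(-4\right) \left(-130\right) = 520$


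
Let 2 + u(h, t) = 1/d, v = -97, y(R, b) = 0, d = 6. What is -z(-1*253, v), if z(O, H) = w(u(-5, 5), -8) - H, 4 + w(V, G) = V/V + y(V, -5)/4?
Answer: -94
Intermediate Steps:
u(h, t) = -11/6 (u(h, t) = -2 + 1/6 = -2 + ⅙ = -11/6)
w(V, G) = -3 (w(V, G) = -4 + (V/V + 0/4) = -4 + (1 + 0*(¼)) = -4 + (1 + 0) = -4 + 1 = -3)
z(O, H) = -3 - H
-z(-1*253, v) = -(-3 - 1*(-97)) = -(-3 + 97) = -1*94 = -94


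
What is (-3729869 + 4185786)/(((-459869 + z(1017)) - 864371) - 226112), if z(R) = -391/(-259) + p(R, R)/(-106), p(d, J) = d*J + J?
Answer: -6258372659/21415733308 ≈ -0.29223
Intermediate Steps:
p(d, J) = J + J*d (p(d, J) = J*d + J = J + J*d)
z(R) = 391/259 - R*(1 + R)/106 (z(R) = -391/(-259) + (R*(1 + R))/(-106) = -391*(-1/259) + (R*(1 + R))*(-1/106) = 391/259 - R*(1 + R)/106)
(-3729869 + 4185786)/(((-459869 + z(1017)) - 864371) - 226112) = (-3729869 + 4185786)/(((-459869 + (391/259 - 1/106*1017*(1 + 1017))) - 864371) - 226112) = 455917/(((-459869 + (391/259 - 1/106*1017*1018)) - 864371) - 226112) = 455917/(((-459869 + (391/259 - 517653/53)) - 864371) - 226112) = 455917/(((-459869 - 134051404/13727) - 864371) - 226112) = 455917/((-6446673167/13727 - 864371) - 226112) = 455917/(-18311893884/13727 - 226112) = 455917/(-21415733308/13727) = 455917*(-13727/21415733308) = -6258372659/21415733308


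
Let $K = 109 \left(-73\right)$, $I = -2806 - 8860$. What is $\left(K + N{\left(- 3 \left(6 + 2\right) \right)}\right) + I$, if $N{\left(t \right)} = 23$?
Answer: $-19600$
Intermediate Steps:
$I = -11666$ ($I = -2806 - 8860 = -11666$)
$K = -7957$
$\left(K + N{\left(- 3 \left(6 + 2\right) \right)}\right) + I = \left(-7957 + 23\right) - 11666 = -7934 - 11666 = -19600$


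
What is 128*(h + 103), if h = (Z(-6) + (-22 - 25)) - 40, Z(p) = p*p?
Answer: 6656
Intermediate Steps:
Z(p) = p**2
h = -51 (h = ((-6)**2 + (-22 - 25)) - 40 = (36 - 47) - 40 = -11 - 40 = -51)
128*(h + 103) = 128*(-51 + 103) = 128*52 = 6656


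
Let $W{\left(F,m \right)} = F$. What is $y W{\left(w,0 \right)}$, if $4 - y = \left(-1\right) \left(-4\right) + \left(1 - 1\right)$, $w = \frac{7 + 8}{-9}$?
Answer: $0$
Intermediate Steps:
$w = - \frac{5}{3}$ ($w = 15 \left(- \frac{1}{9}\right) = - \frac{5}{3} \approx -1.6667$)
$y = 0$ ($y = 4 - \left(\left(-1\right) \left(-4\right) + \left(1 - 1\right)\right) = 4 - \left(4 + \left(1 - 1\right)\right) = 4 - \left(4 + 0\right) = 4 - 4 = 0$)
$y W{\left(w,0 \right)} = 0 \left(- \frac{5}{3}\right) = 0$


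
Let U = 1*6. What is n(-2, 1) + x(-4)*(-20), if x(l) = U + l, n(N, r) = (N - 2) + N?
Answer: -46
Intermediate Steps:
U = 6
n(N, r) = -2 + 2*N (n(N, r) = (-2 + N) + N = -2 + 2*N)
x(l) = 6 + l
n(-2, 1) + x(-4)*(-20) = (-2 + 2*(-2)) + (6 - 4)*(-20) = (-2 - 4) + 2*(-20) = -6 - 40 = -46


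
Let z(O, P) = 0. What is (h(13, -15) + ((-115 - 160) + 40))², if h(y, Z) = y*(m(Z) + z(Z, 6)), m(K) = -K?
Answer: 1600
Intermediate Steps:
h(y, Z) = -Z*y (h(y, Z) = y*(-Z + 0) = y*(-Z) = -Z*y)
(h(13, -15) + ((-115 - 160) + 40))² = (-1*(-15)*13 + ((-115 - 160) + 40))² = (195 + (-275 + 40))² = (195 - 235)² = (-40)² = 1600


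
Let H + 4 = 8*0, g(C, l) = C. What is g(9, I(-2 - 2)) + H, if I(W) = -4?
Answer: 5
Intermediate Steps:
H = -4 (H = -4 + 8*0 = -4 + 0 = -4)
g(9, I(-2 - 2)) + H = 9 - 4 = 5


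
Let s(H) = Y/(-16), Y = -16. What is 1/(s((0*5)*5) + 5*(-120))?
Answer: -1/599 ≈ -0.0016694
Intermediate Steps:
s(H) = 1 (s(H) = -16/(-16) = -16*(-1/16) = 1)
1/(s((0*5)*5) + 5*(-120)) = 1/(1 + 5*(-120)) = 1/(1 - 600) = 1/(-599) = -1/599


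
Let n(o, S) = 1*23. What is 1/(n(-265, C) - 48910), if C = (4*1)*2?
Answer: -1/48887 ≈ -2.0455e-5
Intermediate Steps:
C = 8 (C = 4*2 = 8)
n(o, S) = 23
1/(n(-265, C) - 48910) = 1/(23 - 48910) = 1/(-48887) = -1/48887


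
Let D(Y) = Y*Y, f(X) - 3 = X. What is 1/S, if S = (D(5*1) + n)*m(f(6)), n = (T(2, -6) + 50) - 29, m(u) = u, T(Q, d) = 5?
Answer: 1/459 ≈ 0.0021787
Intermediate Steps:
f(X) = 3 + X
n = 26 (n = (5 + 50) - 29 = 55 - 29 = 26)
D(Y) = Y**2
S = 459 (S = ((5*1)**2 + 26)*(3 + 6) = (5**2 + 26)*9 = (25 + 26)*9 = 51*9 = 459)
1/S = 1/459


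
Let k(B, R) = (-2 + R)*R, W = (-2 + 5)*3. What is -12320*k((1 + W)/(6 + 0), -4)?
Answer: -295680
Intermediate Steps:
W = 9 (W = 3*3 = 9)
k(B, R) = R*(-2 + R)
-12320*k((1 + W)/(6 + 0), -4) = -(-49280)*(-2 - 4) = -(-49280)*(-6) = -12320*24 = -295680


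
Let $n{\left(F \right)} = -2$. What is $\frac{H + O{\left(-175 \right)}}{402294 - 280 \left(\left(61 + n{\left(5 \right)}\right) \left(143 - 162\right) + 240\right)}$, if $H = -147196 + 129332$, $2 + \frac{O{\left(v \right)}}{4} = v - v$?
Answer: $- \frac{8936}{324487} \approx -0.027539$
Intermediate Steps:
$O{\left(v \right)} = -8$ ($O{\left(v \right)} = -8 + 4 \left(v - v\right) = -8 + 4 \cdot 0 = -8 + 0 = -8$)
$H = -17864$
$\frac{H + O{\left(-175 \right)}}{402294 - 280 \left(\left(61 + n{\left(5 \right)}\right) \left(143 - 162\right) + 240\right)} = \frac{-17864 - 8}{402294 - 280 \left(\left(61 - 2\right) \left(143 - 162\right) + 240\right)} = - \frac{17872}{402294 - 280 \left(59 \left(-19\right) + 240\right)} = - \frac{17872}{402294 - 280 \left(-1121 + 240\right)} = - \frac{17872}{402294 - -246680} = - \frac{17872}{402294 + 246680} = - \frac{17872}{648974} = \left(-17872\right) \frac{1}{648974} = - \frac{8936}{324487}$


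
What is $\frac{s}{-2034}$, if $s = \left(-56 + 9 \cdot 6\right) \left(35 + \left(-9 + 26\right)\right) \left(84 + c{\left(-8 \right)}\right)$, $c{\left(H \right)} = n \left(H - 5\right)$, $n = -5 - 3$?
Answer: $\frac{9776}{1017} \approx 9.6126$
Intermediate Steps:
$n = -8$
$c{\left(H \right)} = 40 - 8 H$ ($c{\left(H \right)} = - 8 \left(H - 5\right) = - 8 \left(-5 + H\right) = 40 - 8 H$)
$s = -19552$ ($s = \left(-56 + 9 \cdot 6\right) \left(35 + \left(-9 + 26\right)\right) \left(84 + \left(40 - -64\right)\right) = \left(-56 + 54\right) \left(35 + 17\right) \left(84 + \left(40 + 64\right)\right) = \left(-2\right) 52 \left(84 + 104\right) = \left(-104\right) 188 = -19552$)
$\frac{s}{-2034} = - \frac{19552}{-2034} = \left(-19552\right) \left(- \frac{1}{2034}\right) = \frac{9776}{1017}$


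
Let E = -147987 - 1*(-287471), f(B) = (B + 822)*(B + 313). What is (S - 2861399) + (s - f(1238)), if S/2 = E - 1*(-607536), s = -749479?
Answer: -5311898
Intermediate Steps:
f(B) = (313 + B)*(822 + B) (f(B) = (822 + B)*(313 + B) = (313 + B)*(822 + B))
E = 139484 (E = -147987 + 287471 = 139484)
S = 1494040 (S = 2*(139484 - 1*(-607536)) = 2*(139484 + 607536) = 2*747020 = 1494040)
(S - 2861399) + (s - f(1238)) = (1494040 - 2861399) + (-749479 - (257286 + 1238² + 1135*1238)) = -1367359 + (-749479 - (257286 + 1532644 + 1405130)) = -1367359 + (-749479 - 1*3195060) = -1367359 + (-749479 - 3195060) = -1367359 - 3944539 = -5311898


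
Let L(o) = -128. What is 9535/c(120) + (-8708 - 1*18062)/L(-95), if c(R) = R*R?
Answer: 75529/360 ≈ 209.80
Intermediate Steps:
c(R) = R²
9535/c(120) + (-8708 - 1*18062)/L(-95) = 9535/(120²) + (-8708 - 1*18062)/(-128) = 9535/14400 + (-8708 - 18062)*(-1/128) = 9535*(1/14400) - 26770*(-1/128) = 1907/2880 + 13385/64 = 75529/360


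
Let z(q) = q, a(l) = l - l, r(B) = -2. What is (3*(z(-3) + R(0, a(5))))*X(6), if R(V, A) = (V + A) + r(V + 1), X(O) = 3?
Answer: -45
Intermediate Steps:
a(l) = 0
R(V, A) = -2 + A + V (R(V, A) = (V + A) - 2 = (A + V) - 2 = -2 + A + V)
(3*(z(-3) + R(0, a(5))))*X(6) = (3*(-3 + (-2 + 0 + 0)))*3 = (3*(-3 - 2))*3 = (3*(-5))*3 = -15*3 = -45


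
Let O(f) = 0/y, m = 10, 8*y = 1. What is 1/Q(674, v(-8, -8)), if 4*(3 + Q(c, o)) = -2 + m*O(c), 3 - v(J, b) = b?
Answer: -2/7 ≈ -0.28571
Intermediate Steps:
v(J, b) = 3 - b
y = ⅛ (y = (⅛)*1 = ⅛ ≈ 0.12500)
O(f) = 0 (O(f) = 0/(⅛) = 0*8 = 0)
Q(c, o) = -7/2 (Q(c, o) = -3 + (-2 + 10*0)/4 = -3 + (-2 + 0)/4 = -3 + (¼)*(-2) = -3 - ½ = -7/2)
1/Q(674, v(-8, -8)) = 1/(-7/2) = -2/7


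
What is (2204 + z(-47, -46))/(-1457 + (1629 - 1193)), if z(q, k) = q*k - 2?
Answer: -4364/1021 ≈ -4.2742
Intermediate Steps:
z(q, k) = -2 + k*q (z(q, k) = k*q - 2 = -2 + k*q)
(2204 + z(-47, -46))/(-1457 + (1629 - 1193)) = (2204 + (-2 - 46*(-47)))/(-1457 + (1629 - 1193)) = (2204 + (-2 + 2162))/(-1457 + 436) = (2204 + 2160)/(-1021) = 4364*(-1/1021) = -4364/1021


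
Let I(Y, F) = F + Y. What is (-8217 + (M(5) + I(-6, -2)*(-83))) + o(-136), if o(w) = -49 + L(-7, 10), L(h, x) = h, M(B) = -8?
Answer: -7617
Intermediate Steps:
o(w) = -56 (o(w) = -49 - 7 = -56)
(-8217 + (M(5) + I(-6, -2)*(-83))) + o(-136) = (-8217 + (-8 + (-2 - 6)*(-83))) - 56 = (-8217 + (-8 - 8*(-83))) - 56 = (-8217 + (-8 + 664)) - 56 = (-8217 + 656) - 56 = -7561 - 56 = -7617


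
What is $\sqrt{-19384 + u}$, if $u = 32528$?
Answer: $2 \sqrt{3286} \approx 114.65$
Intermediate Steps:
$\sqrt{-19384 + u} = \sqrt{-19384 + 32528} = \sqrt{13144} = 2 \sqrt{3286}$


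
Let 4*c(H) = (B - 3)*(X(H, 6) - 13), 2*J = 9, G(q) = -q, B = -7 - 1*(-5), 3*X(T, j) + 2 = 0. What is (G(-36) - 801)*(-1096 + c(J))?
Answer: 3301485/4 ≈ 8.2537e+5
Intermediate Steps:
X(T, j) = -⅔ (X(T, j) = -⅔ + (⅓)*0 = -⅔ + 0 = -⅔)
B = -2 (B = -7 + 5 = -2)
J = 9/2 (J = (½)*9 = 9/2 ≈ 4.5000)
c(H) = 205/12 (c(H) = ((-2 - 3)*(-⅔ - 13))/4 = (-5*(-41/3))/4 = (¼)*(205/3) = 205/12)
(G(-36) - 801)*(-1096 + c(J)) = (-1*(-36) - 801)*(-1096 + 205/12) = (36 - 801)*(-12947/12) = -765*(-12947/12) = 3301485/4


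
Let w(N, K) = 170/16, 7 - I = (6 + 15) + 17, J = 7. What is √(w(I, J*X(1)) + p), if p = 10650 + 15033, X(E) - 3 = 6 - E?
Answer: √411098/4 ≈ 160.29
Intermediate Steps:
X(E) = 9 - E (X(E) = 3 + (6 - E) = 9 - E)
p = 25683
I = -31 (I = 7 - ((6 + 15) + 17) = 7 - (21 + 17) = 7 - 1*38 = 7 - 38 = -31)
w(N, K) = 85/8 (w(N, K) = 170*(1/16) = 85/8)
√(w(I, J*X(1)) + p) = √(85/8 + 25683) = √(205549/8) = √411098/4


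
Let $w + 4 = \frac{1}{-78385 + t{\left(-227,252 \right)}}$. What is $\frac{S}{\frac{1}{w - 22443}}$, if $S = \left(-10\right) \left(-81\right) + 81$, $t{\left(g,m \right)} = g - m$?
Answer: $- \frac{525767282073}{26288} \approx -2.0 \cdot 10^{7}$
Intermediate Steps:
$w = - \frac{315457}{78864}$ ($w = -4 + \frac{1}{-78385 - 479} = -4 + \frac{1}{-78864} = -4 - \frac{1}{78864} = - \frac{315457}{78864} \approx -4.0$)
$S = 891$ ($S = 810 + 81 = 891$)
$\frac{S}{\frac{1}{w - 22443}} = \frac{891}{\frac{1}{- \frac{315457}{78864} - 22443}} = \frac{891}{\frac{1}{- \frac{1770260209}{78864}}} = \frac{891}{- \frac{78864}{1770260209}} = 891 \left(- \frac{1770260209}{78864}\right) = - \frac{525767282073}{26288}$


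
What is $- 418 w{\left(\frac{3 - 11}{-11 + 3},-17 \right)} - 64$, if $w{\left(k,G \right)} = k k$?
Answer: $-482$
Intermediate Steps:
$w{\left(k,G \right)} = k^{2}$
$- 418 w{\left(\frac{3 - 11}{-11 + 3},-17 \right)} - 64 = - 418 \left(\frac{3 - 11}{-11 + 3}\right)^{2} - 64 = - 418 \left(- \frac{8}{-8}\right)^{2} - 64 = - 418 \left(\left(-8\right) \left(- \frac{1}{8}\right)\right)^{2} - 64 = - 418 \cdot 1^{2} - 64 = \left(-418\right) 1 - 64 = -418 - 64 = -482$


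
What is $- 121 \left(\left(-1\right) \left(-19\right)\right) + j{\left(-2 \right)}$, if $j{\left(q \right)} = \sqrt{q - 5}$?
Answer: $-2299 + i \sqrt{7} \approx -2299.0 + 2.6458 i$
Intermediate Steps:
$j{\left(q \right)} = \sqrt{-5 + q}$
$- 121 \left(\left(-1\right) \left(-19\right)\right) + j{\left(-2 \right)} = - 121 \left(\left(-1\right) \left(-19\right)\right) + \sqrt{-5 - 2} = \left(-121\right) 19 + \sqrt{-7} = -2299 + i \sqrt{7}$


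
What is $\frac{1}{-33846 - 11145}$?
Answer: $- \frac{1}{44991} \approx -2.2227 \cdot 10^{-5}$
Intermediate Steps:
$\frac{1}{-33846 - 11145} = \frac{1}{-44991} = - \frac{1}{44991}$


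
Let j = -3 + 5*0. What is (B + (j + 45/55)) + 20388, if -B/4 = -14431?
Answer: 859208/11 ≈ 78110.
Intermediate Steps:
B = 57724 (B = -4*(-14431) = 57724)
j = -3 (j = -3 + 0 = -3)
(B + (j + 45/55)) + 20388 = (57724 + (-3 + 45/55)) + 20388 = (57724 + (-3 + 45*(1/55))) + 20388 = (57724 + (-3 + 9/11)) + 20388 = (57724 - 24/11) + 20388 = 634940/11 + 20388 = 859208/11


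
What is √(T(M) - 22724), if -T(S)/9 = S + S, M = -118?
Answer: 10*I*√206 ≈ 143.53*I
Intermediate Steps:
T(S) = -18*S (T(S) = -9*(S + S) = -18*S)
√(T(M) - 22724) = √(-18*(-118) - 22724) = √(2124 - 22724) = √(-20600) = 10*I*√206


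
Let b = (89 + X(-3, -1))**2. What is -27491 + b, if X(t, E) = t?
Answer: -20095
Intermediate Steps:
b = 7396 (b = (89 - 3)**2 = 86**2 = 7396)
-27491 + b = -27491 + 7396 = -20095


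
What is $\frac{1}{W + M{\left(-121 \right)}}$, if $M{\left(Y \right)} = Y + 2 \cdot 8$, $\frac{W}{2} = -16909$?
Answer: $- \frac{1}{33923} \approx -2.9479 \cdot 10^{-5}$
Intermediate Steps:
$W = -33818$ ($W = 2 \left(-16909\right) = -33818$)
$M{\left(Y \right)} = 16 + Y$ ($M{\left(Y \right)} = Y + 16 = 16 + Y$)
$\frac{1}{W + M{\left(-121 \right)}} = \frac{1}{-33818 + \left(16 - 121\right)} = \frac{1}{-33818 - 105} = \frac{1}{-33923} = - \frac{1}{33923}$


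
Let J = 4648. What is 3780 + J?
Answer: 8428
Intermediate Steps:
3780 + J = 3780 + 4648 = 8428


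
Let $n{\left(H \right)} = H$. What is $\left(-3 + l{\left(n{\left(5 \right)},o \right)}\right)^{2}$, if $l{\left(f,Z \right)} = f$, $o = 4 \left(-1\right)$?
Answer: $4$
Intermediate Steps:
$o = -4$
$\left(-3 + l{\left(n{\left(5 \right)},o \right)}\right)^{2} = \left(-3 + 5\right)^{2} = 2^{2} = 4$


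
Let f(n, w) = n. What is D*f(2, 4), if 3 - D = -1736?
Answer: 3478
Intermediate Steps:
D = 1739 (D = 3 - 1*(-1736) = 3 + 1736 = 1739)
D*f(2, 4) = 1739*2 = 3478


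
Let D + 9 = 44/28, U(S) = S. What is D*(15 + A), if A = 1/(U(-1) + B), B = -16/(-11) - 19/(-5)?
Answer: -7130/63 ≈ -113.17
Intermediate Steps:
D = -52/7 (D = -9 + 44/28 = -9 + 44*(1/28) = -9 + 11/7 = -52/7 ≈ -7.4286)
B = 289/55 (B = -16*(-1/11) - 19*(-1/5) = 16/11 + 19/5 = 289/55 ≈ 5.2545)
A = 55/234 (A = 1/(-1 + 289/55) = 1/(234/55) = 55/234 ≈ 0.23504)
D*(15 + A) = -52*(15 + 55/234)/7 = -52/7*3565/234 = -7130/63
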